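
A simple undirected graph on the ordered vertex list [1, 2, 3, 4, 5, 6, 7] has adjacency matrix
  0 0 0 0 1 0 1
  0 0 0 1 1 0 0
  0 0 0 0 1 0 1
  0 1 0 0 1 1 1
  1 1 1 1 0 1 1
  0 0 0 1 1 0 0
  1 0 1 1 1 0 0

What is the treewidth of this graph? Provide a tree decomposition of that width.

Each bag holds 3 vertices, so the decomposition has width 2, which upper-bounds the treewidth. For the lower bound, the 3 vertices {1, 5, 7} are pairwise adjacent, and any tree decomposition puts a clique entirely inside one bag — forcing width ≥ 2. Therefore the treewidth is 2.

Treewidth 2.
Bags: B1 = {4, 5, 7}  B2 = {3, 5, 7}  B3 = {2, 4, 5}  B4 = {1, 5, 7}  B5 = {4, 5, 6}
Tree: B1–B2, B1–B3, B2–B4, B1–B5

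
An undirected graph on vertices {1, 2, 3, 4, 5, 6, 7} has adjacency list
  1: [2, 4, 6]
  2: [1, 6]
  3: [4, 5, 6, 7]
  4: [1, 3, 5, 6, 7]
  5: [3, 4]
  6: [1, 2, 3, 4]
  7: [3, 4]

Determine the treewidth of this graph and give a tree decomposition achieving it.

Treewidth 2.
One optimal decomposition is:
Bags: B1 = {1, 2, 6}  B2 = {1, 4, 6}  B3 = {3, 4, 6}  B4 = {3, 4, 5}  B5 = {3, 4, 7}
Tree: B1–B2, B2–B3, B3–B4, B4–B5

Each bag holds 3 vertices, so the decomposition has width 2, which upper-bounds the treewidth. On the other hand G contains the 3-clique {1, 2, 6}. A clique must lie in a single bag of any decomposition, so no decomposition can have width below 2. The upper and lower bounds meet at 2, so that is the treewidth.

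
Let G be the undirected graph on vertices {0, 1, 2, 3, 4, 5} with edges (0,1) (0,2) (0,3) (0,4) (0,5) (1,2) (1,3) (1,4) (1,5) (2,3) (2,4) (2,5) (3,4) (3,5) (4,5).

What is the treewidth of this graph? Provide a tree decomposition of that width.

Treewidth 5.
Bags: B1 = {0, 1, 2, 3, 4, 5}
Tree: (single bag)

A single bag containing all 6 vertices is trivially a valid decomposition of width 5. Conversely, {0, 1, 2, 3, 4, 5} is a clique of size 6, and the vertices of any clique must share a bag in every tree decomposition; so some bag has ≥ 6 vertices and tw(G) ≥ 5. Combining the bounds, tw(G) = 5.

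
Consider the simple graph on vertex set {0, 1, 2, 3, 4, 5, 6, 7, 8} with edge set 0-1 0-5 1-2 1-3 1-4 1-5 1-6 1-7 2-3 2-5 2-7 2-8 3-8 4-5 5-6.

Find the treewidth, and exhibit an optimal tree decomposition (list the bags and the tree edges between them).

Treewidth 2.
One such decomposition:
Bags: B1 = {1, 2, 3}  B2 = {1, 2, 7}  B3 = {1, 2, 5}  B4 = {0, 1, 5}  B5 = {1, 4, 5}  B6 = {2, 3, 8}  B7 = {1, 5, 6}
Tree: B1–B2, B1–B3, B3–B4, B4–B5, B1–B6, B3–B7

The largest bag has 3 vertices, giving width 2; this decomposition certifies tw(G) ≤ 2. For the lower bound, the 3 vertices {2, 3, 8} are pairwise adjacent, and any tree decomposition puts a clique entirely inside one bag — forcing width ≥ 2. Hence tw(G) = 2 exactly.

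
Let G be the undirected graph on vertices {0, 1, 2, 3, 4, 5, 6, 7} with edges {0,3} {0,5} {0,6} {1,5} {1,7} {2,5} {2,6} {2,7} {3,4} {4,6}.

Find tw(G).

A width-2 tree decomposition is:
Bags: B1 = {0, 3, 4}  B2 = {0, 4, 6}  B3 = {0, 5, 6}  B4 = {2, 5, 6}  B5 = {1, 2, 5}  B6 = {1, 2, 7}
Tree: B1–B2, B2–B3, B3–B4, B4–B5, B5–B6
The largest bag has 3 vertices, giving width 2; this decomposition certifies tw(G) ≤ 2. The edges 3–4–6–0–3 form a cycle, so G is not a tree and its treewidth is at least 2. Therefore the treewidth is 2.

2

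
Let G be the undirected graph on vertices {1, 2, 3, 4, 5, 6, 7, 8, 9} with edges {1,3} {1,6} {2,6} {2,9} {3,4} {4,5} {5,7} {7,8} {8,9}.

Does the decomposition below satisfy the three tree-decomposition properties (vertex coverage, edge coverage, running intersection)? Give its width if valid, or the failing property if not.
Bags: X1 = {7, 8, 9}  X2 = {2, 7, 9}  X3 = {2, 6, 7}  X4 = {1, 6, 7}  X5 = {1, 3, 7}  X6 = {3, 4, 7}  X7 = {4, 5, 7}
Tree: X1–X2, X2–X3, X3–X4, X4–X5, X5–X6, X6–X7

Yes; width 2.

Every vertex of G appears in some bag (union = {1, 2, 3, 4, 5, 6, 7, 8, 9}); every edge is covered by a bag; and for each vertex v the set of bags containing v is connected in the bag tree. The decomposition is therefore valid. The largest bag has 3 vertices, so the width is 2.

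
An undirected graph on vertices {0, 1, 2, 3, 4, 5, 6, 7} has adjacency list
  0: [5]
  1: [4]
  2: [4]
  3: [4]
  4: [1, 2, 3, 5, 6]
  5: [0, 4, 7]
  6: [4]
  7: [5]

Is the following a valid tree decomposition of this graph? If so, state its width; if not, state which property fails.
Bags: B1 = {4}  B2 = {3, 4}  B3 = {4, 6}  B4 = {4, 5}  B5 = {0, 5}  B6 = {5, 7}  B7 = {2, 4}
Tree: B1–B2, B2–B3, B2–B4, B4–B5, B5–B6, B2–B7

A tree decomposition must satisfy three properties: every vertex lies in some bag; for every edge, both endpoints lie together in some bag; and for every vertex, the bags containing it form a connected subtree. Here vertex 1 appears in no bag, so the decomposition is invalid.

No — vertex 1 appears in no bag.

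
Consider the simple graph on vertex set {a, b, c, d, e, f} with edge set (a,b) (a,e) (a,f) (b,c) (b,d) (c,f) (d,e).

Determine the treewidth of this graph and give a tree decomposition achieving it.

Treewidth 2.
Bags: B1 = {b, d, e}  B2 = {a, b, e}  B3 = {a, b, c}  B4 = {a, c, f}
Tree: B1–B2, B2–B3, B3–B4

Each bag holds 3 vertices, so the decomposition has width 2, which upper-bounds the treewidth. The edges d–e–a–b–d form a cycle, so G is not a tree and its treewidth is at least 2. Combining the bounds, tw(G) = 2.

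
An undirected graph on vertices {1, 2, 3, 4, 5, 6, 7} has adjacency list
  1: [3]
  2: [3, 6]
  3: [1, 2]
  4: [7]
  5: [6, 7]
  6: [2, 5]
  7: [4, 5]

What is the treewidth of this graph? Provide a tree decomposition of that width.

Treewidth 1.
One such decomposition:
Bags: B1 = {1, 3}  B2 = {2, 3}  B3 = {2, 6}  B4 = {5, 6}  B5 = {5, 7}  B6 = {4, 7}
Tree: B1–B2, B2–B3, B3–B4, B4–B5, B5–B6

Every bag has size at most 2, so the width is 2 − 1 = 1 and tw(G) ≤ 1. Any graph with an edge has treewidth ≥ 1, and G has the edge 1–3. Combining the bounds, tw(G) = 1.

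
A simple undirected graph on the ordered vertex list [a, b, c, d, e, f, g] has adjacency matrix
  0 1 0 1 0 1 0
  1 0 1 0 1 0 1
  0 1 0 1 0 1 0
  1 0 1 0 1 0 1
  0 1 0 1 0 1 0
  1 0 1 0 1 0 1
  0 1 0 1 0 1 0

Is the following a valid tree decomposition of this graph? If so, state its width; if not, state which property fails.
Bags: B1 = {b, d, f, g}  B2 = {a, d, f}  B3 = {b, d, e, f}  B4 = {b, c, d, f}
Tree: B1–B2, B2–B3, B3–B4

No — edge (b,a) lies in no bag.

A tree decomposition must satisfy three properties: every vertex lies in some bag; for every edge, both endpoints lie together in some bag; and for every vertex, the bags containing it form a connected subtree. Here edge (b,a) lies in no bag, so the decomposition is invalid.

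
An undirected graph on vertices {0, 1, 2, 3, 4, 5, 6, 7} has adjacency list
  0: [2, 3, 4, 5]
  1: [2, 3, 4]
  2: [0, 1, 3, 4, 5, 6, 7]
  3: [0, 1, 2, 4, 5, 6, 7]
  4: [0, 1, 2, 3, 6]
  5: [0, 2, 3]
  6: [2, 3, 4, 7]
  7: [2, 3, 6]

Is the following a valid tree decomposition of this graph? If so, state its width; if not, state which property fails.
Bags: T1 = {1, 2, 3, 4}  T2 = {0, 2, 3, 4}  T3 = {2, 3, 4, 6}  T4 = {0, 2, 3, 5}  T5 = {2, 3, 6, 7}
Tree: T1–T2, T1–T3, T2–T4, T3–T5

Checking the three conditions: (i) the bags cover all of {0, 1, 2, 3, 4, 5, 6, 7}; (ii) for each edge, some bag contains both endpoints; (iii) the bags containing any fixed vertex form a subtree. All hold, so the decomposition is valid with width 4 − 1 = 3.

Yes; width 3.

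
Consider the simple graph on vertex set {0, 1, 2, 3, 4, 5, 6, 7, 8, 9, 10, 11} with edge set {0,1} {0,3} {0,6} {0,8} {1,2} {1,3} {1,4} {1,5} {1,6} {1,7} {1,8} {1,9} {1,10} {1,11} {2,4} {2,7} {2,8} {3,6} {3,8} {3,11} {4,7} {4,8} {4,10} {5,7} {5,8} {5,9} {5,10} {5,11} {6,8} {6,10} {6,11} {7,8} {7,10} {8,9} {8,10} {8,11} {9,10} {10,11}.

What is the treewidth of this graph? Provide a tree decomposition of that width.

Treewidth 4.
One optimal decomposition is:
Bags: B1 = {1, 5, 8, 10, 11}  B2 = {1, 5, 7, 8, 10}  B3 = {1, 6, 8, 10, 11}  B4 = {1, 4, 7, 8, 10}  B5 = {1, 2, 4, 7, 8}  B6 = {1, 3, 6, 8, 11}  B7 = {1, 5, 8, 9, 10}  B8 = {0, 1, 3, 6, 8}
Tree: B1–B2, B1–B3, B2–B4, B4–B5, B3–B6, B2–B7, B6–B8

Each bag holds 5 vertices, so the decomposition has width 4, which upper-bounds the treewidth. On the other hand G contains the 5-clique {0, 1, 3, 6, 8}. A clique must lie in a single bag of any decomposition, so no decomposition can have width below 4. Combining the bounds, tw(G) = 4.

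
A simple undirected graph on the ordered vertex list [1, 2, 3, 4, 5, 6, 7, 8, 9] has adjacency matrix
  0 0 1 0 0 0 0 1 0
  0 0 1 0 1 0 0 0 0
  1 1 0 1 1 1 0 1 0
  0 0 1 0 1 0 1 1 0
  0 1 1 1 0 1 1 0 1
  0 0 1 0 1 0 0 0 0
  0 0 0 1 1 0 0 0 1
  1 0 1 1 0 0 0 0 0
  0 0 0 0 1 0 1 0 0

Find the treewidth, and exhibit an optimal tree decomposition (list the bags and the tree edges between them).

Treewidth 2.
Bags: B1 = {3, 4, 5}  B2 = {4, 5, 7}  B3 = {5, 7, 9}  B4 = {3, 4, 8}  B5 = {1, 3, 8}  B6 = {2, 3, 5}  B7 = {3, 5, 6}
Tree: B1–B2, B2–B3, B1–B4, B4–B5, B1–B6, B1–B7

Every bag has size at most 3, so the width is 3 − 1 = 2 and tw(G) ≤ 2. On the other hand G contains the 3-clique {5, 7, 9}. A clique must lie in a single bag of any decomposition, so no decomposition can have width below 2. Combining the bounds, tw(G) = 2.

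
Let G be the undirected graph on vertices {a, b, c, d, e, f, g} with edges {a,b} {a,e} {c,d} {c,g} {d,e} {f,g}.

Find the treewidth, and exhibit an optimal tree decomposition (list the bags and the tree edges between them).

Each bag holds 2 vertices, so the decomposition has width 1, which upper-bounds the treewidth. Any graph with an edge has treewidth ≥ 1, and G has the edge f–g. The upper and lower bounds meet at 1, so that is the treewidth.

Treewidth 1.
One such decomposition:
Bags: B1 = {f, g}  B2 = {c, g}  B3 = {c, d}  B4 = {d, e}  B5 = {a, e}  B6 = {a, b}
Tree: B1–B2, B2–B3, B3–B4, B4–B5, B5–B6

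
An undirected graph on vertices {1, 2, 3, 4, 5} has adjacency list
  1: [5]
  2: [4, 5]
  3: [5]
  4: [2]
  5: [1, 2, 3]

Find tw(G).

A width-1 tree decomposition is:
Bags: B1 = {2, 5}  B2 = {1, 5}  B3 = {3, 5}  B4 = {2, 4}
Tree: B1–B2, B2–B3, B1–B4
Every bag has size at most 2, so the width is 2 − 1 = 1 and tw(G) ≤ 1. G has an edge, so its treewidth is at least 1. Therefore the treewidth is 1.

1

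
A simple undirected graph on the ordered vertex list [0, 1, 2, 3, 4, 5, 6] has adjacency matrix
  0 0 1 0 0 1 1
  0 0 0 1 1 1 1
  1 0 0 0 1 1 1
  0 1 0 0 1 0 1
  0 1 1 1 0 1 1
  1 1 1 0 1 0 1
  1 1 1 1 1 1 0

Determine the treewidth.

3

A width-3 tree decomposition is:
Bags: B1 = {2, 4, 5, 6}  B2 = {1, 4, 5, 6}  B3 = {1, 3, 4, 6}  B4 = {0, 2, 5, 6}
Tree: B1–B2, B2–B3, B1–B4
Each bag holds 4 vertices, so the decomposition has width 3, which upper-bounds the treewidth. Conversely, {0, 2, 5, 6} is a clique of size 4, and the vertices of any clique must share a bag in every tree decomposition; so some bag has ≥ 4 vertices and tw(G) ≥ 3. Combining the bounds, tw(G) = 3.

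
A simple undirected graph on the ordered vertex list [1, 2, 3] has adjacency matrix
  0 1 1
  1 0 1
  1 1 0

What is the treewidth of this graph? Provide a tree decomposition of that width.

A single bag containing all 3 vertices is trivially a valid decomposition of width 2. Conversely, {1, 2, 3} is a clique of size 3, and the vertices of any clique must share a bag in every tree decomposition; so some bag has ≥ 3 vertices and tw(G) ≥ 2. Hence tw(G) = 2 exactly.

Treewidth 2.
Bags: B1 = {1, 2, 3}
Tree: (single bag)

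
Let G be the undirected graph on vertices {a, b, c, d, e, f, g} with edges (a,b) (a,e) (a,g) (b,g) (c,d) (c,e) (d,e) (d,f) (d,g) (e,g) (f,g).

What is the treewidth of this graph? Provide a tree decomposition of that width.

Every bag has size at most 3, so the width is 3 − 1 = 2 and tw(G) ≤ 2. Conversely, {d, e, g} is a clique of size 3, and the vertices of any clique must share a bag in every tree decomposition; so some bag has ≥ 3 vertices and tw(G) ≥ 2. The upper and lower bounds meet at 2, so that is the treewidth.

Treewidth 2.
One such decomposition:
Bags: B1 = {a, e, g}  B2 = {d, e, g}  B3 = {d, f, g}  B4 = {c, d, e}  B5 = {a, b, g}
Tree: B1–B2, B2–B3, B2–B4, B1–B5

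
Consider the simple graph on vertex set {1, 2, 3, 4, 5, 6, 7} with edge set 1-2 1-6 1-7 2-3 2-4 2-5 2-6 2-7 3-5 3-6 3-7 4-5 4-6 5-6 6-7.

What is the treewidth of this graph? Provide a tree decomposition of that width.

The largest bag has 4 vertices, giving width 3; this decomposition certifies tw(G) ≤ 3. For the lower bound, the 4 vertices {1, 2, 6, 7} are pairwise adjacent, and any tree decomposition puts a clique entirely inside one bag — forcing width ≥ 3. Hence tw(G) = 3 exactly.

Treewidth 3.
One optimal decomposition is:
Bags: B1 = {2, 3, 6, 7}  B2 = {1, 2, 6, 7}  B3 = {2, 3, 5, 6}  B4 = {2, 4, 5, 6}
Tree: B1–B2, B1–B3, B3–B4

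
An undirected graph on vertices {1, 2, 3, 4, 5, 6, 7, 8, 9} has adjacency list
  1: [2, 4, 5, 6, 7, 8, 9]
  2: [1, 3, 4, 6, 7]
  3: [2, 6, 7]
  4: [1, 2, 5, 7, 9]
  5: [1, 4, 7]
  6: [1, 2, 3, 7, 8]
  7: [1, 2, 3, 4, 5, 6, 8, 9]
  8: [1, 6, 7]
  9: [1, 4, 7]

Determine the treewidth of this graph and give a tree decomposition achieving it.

Treewidth 3.
One such decomposition:
Bags: B1 = {1, 2, 6, 7}  B2 = {1, 6, 7, 8}  B3 = {1, 2, 4, 7}  B4 = {1, 4, 7, 9}  B5 = {1, 4, 5, 7}  B6 = {2, 3, 6, 7}
Tree: B1–B2, B1–B3, B3–B4, B4–B5, B1–B6

Each bag holds 4 vertices, so the decomposition has width 3, which upper-bounds the treewidth. For the lower bound, the 4 vertices {1, 6, 7, 8} are pairwise adjacent, and any tree decomposition puts a clique entirely inside one bag — forcing width ≥ 3. Combining the bounds, tw(G) = 3.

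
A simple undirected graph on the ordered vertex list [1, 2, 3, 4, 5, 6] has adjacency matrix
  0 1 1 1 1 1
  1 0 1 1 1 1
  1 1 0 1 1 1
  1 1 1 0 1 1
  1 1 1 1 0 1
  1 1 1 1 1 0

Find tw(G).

A width-5 tree decomposition is:
Bags: B1 = {1, 2, 3, 4, 5, 6}
Tree: (single bag)
With just one bag of size 6, the width is 6 − 1 = 5, so tw(G) ≤ 5. For the lower bound, the 6 vertices {1, 2, 3, 4, 5, 6} are pairwise adjacent, and any tree decomposition puts a clique entirely inside one bag — forcing width ≥ 5. Hence tw(G) = 5 exactly.

5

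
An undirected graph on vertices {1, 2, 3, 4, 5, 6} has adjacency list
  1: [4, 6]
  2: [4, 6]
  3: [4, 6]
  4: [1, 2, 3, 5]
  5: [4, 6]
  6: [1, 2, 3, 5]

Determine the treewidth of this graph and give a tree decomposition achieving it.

Treewidth 2.
One such decomposition:
Bags: B1 = {4, 5, 6}  B2 = {1, 4, 6}  B3 = {2, 4, 6}  B4 = {3, 4, 6}
Tree: B1–B2, B2–B3, B3–B4

Each bag holds 3 vertices, so the decomposition has width 2, which upper-bounds the treewidth. Since 4–5–6–1–4 is a cycle in G, G is not acyclic. Forests are exactly the graphs of treewidth ≤ 1, so tw(G) ≥ 2. Therefore the treewidth is 2.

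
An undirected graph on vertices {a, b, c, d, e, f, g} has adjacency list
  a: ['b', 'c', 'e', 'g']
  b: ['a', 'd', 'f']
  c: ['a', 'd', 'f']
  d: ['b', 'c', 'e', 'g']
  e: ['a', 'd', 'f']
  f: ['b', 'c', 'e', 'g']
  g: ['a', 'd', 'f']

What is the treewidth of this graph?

3

A width-3 tree decomposition is:
Bags: B1 = {a, d, e, f}  B2 = {a, b, d, f}  B3 = {a, c, d, f}  B4 = {a, d, f, g}
Tree: B1–B2, B2–B3, B3–B4
Each bag holds 4 vertices, so the decomposition has width 3, which upper-bounds the treewidth. For the lower bound: the 4 vertex sets {d,e}, {b,f}, {a}, {c} are disjoint, each induces a connected subgraph, and every pair is joined by at least one edge of G. Contracting each set to a single vertex therefore yields K_{4} as a minor, and since treewidth is minor-monotone, tw(G) ≥ tw(K_{4}) = 3. Hence tw(G) = 3 exactly.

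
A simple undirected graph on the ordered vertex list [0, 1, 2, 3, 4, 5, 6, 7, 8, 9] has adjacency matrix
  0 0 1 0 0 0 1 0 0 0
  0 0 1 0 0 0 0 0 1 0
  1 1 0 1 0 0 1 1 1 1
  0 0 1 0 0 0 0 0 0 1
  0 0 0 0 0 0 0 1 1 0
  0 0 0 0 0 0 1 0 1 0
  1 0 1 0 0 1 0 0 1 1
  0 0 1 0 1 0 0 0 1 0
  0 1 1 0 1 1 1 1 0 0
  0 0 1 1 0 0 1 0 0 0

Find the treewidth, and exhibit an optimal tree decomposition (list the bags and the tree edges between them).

Treewidth 2.
One optimal decomposition is:
Bags: B1 = {2, 6, 8}  B2 = {5, 6, 8}  B3 = {0, 2, 6}  B4 = {1, 2, 8}  B5 = {2, 6, 9}  B6 = {2, 3, 9}  B7 = {2, 7, 8}  B8 = {4, 7, 8}
Tree: B1–B2, B1–B3, B1–B4, B3–B5, B5–B6, B4–B7, B7–B8

Every bag has size at most 3, so the width is 3 − 1 = 2 and tw(G) ≤ 2. Conversely, {1, 2, 8} is a clique of size 3, and the vertices of any clique must share a bag in every tree decomposition; so some bag has ≥ 3 vertices and tw(G) ≥ 2. The upper and lower bounds meet at 2, so that is the treewidth.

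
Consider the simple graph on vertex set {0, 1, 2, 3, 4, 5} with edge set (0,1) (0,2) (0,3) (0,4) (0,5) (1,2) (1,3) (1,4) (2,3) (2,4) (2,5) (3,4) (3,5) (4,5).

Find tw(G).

4

A width-4 tree decomposition is:
Bags: B1 = {0, 1, 2, 3, 4}  B2 = {0, 2, 3, 4, 5}
Tree: B1–B2
The largest bag has 5 vertices, giving width 4; this decomposition certifies tw(G) ≤ 4. For the lower bound, the 5 vertices {0, 1, 2, 3, 4} are pairwise adjacent, and any tree decomposition puts a clique entirely inside one bag — forcing width ≥ 4. Therefore the treewidth is 4.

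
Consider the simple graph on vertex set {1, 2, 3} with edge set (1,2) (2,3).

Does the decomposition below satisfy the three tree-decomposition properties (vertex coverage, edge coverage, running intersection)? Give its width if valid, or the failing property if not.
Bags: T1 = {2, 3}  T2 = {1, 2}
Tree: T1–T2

Vertex coverage: the bags together contain {1, 2, 3}, the full vertex set. Edge coverage: each edge of G has both endpoints in at least one bag. Running intersection: for every vertex, the bags containing it form a connected subtree. All three properties hold, so this is a valid tree decomposition of width max|bag| − 1 = 1, and hence tw(G) ≤ 1.

Yes; width 1.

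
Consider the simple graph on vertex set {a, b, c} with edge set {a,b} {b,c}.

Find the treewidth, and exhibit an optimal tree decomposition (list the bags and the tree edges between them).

Treewidth 1.
One optimal decomposition is:
Bags: B1 = {a, b}  B2 = {b, c}
Tree: B1–B2

The largest bag has 2 vertices, giving width 1; this decomposition certifies tw(G) ≤ 1. Any graph with an edge has treewidth ≥ 1, and G has the edge b–a. The upper and lower bounds meet at 1, so that is the treewidth.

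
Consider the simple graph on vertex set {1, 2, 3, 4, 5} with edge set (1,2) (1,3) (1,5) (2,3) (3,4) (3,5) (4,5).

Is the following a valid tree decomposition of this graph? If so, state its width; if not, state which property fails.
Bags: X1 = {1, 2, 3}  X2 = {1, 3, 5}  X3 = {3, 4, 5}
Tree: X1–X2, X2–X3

Every vertex of G appears in some bag (union = {1, 2, 3, 4, 5}); every edge is covered by a bag; and for each vertex v the set of bags containing v is connected in the bag tree. The decomposition is therefore valid. The largest bag has 3 vertices, so the width is 2.

Yes; width 2.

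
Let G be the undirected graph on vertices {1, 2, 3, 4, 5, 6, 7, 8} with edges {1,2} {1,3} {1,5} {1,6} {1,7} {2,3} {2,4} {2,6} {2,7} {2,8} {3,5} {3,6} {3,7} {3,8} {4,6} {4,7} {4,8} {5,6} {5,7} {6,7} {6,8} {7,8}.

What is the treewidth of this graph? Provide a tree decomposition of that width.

Treewidth 4.
Bags: B1 = {2, 3, 6, 7, 8}  B2 = {1, 2, 3, 6, 7}  B3 = {2, 4, 6, 7, 8}  B4 = {1, 3, 5, 6, 7}
Tree: B1–B2, B1–B3, B2–B4

Each bag holds 5 vertices, so the decomposition has width 4, which upper-bounds the treewidth. On the other hand G contains the 5-clique {2, 3, 6, 7, 8}. A clique must lie in a single bag of any decomposition, so no decomposition can have width below 4. Combining the bounds, tw(G) = 4.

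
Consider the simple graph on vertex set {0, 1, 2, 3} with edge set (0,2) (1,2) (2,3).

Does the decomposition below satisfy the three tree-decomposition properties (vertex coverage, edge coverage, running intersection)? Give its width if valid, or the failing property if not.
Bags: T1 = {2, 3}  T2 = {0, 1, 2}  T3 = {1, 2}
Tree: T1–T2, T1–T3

No — bags containing vertex 1 are not connected in the tree.

A tree decomposition must satisfy three properties: every vertex lies in some bag; for every edge, both endpoints lie together in some bag; and for every vertex, the bags containing it form a connected subtree. Here bags containing vertex 1 are not connected in the tree, so the decomposition is invalid.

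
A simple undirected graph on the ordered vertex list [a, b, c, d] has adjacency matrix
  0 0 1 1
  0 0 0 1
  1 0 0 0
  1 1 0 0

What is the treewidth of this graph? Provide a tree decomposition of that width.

Treewidth 1.
One such decomposition:
Bags: B1 = {b, d}  B2 = {a, d}  B3 = {a, c}
Tree: B1–B2, B2–B3

Every bag has size at most 2, so the width is 2 − 1 = 1 and tw(G) ≤ 1. G has an edge, so its treewidth is at least 1. The upper and lower bounds meet at 1, so that is the treewidth.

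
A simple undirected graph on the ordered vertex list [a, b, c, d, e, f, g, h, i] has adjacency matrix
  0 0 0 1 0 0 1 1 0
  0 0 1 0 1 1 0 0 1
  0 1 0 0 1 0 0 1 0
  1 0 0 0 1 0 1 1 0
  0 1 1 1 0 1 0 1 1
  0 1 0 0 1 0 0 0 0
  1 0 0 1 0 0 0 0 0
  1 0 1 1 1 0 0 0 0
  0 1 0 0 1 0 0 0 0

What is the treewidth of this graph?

2

A width-2 tree decomposition is:
Bags: B1 = {b, c, e}  B2 = {c, e, h}  B3 = {d, e, h}  B4 = {a, d, h}  B5 = {b, e, i}  B6 = {b, e, f}  B7 = {a, d, g}
Tree: B1–B2, B2–B3, B3–B4, B1–B5, B5–B6, B4–B7
Each bag holds 3 vertices, so the decomposition has width 2, which upper-bounds the treewidth. For the lower bound, the 3 vertices {a, d, g} are pairwise adjacent, and any tree decomposition puts a clique entirely inside one bag — forcing width ≥ 2. The upper and lower bounds meet at 2, so that is the treewidth.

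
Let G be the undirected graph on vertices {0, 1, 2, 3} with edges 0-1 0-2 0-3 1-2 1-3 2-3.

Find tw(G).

A width-3 tree decomposition is:
Bags: B1 = {0, 1, 2, 3}
Tree: (single bag)
A single bag containing all 4 vertices is trivially a valid decomposition of width 3. Conversely, {0, 1, 2, 3} is a clique of size 4, and the vertices of any clique must share a bag in every tree decomposition; so some bag has ≥ 4 vertices and tw(G) ≥ 3. Hence tw(G) = 3 exactly.

3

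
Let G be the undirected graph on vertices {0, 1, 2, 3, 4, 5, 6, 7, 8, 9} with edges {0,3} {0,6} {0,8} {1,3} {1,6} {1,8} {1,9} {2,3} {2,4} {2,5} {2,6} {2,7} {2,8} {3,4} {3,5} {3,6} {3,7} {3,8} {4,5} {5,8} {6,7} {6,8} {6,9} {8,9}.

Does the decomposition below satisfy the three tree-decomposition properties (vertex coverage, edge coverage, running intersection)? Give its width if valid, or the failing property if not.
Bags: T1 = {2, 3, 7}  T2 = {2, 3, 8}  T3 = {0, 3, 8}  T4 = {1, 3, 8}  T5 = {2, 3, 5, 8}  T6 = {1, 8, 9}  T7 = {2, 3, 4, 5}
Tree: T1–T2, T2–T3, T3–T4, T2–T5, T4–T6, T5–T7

No — vertex 6 appears in no bag.

A tree decomposition must satisfy three properties: every vertex lies in some bag; for every edge, both endpoints lie together in some bag; and for every vertex, the bags containing it form a connected subtree. Here vertex 6 appears in no bag, so the decomposition is invalid.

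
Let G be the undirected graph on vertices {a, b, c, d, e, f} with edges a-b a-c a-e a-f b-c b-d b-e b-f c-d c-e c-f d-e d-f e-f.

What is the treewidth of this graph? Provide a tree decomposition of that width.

Treewidth 4.
One optimal decomposition is:
Bags: B1 = {a, b, c, e, f}  B2 = {b, c, d, e, f}
Tree: B1–B2

The largest bag has 5 vertices, giving width 4; this decomposition certifies tw(G) ≤ 4. For the lower bound, the 5 vertices {b, c, d, e, f} are pairwise adjacent, and any tree decomposition puts a clique entirely inside one bag — forcing width ≥ 4. The upper and lower bounds meet at 4, so that is the treewidth.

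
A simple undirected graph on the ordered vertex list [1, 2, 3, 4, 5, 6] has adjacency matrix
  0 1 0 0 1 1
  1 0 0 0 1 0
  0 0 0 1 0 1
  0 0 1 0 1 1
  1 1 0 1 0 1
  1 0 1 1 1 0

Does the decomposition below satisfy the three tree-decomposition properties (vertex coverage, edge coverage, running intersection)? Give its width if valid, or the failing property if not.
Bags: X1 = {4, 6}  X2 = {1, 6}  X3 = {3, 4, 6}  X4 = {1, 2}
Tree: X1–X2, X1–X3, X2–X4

A tree decomposition must satisfy three properties: every vertex lies in some bag; for every edge, both endpoints lie together in some bag; and for every vertex, the bags containing it form a connected subtree. Here vertex 5 appears in no bag, so the decomposition is invalid.

No — vertex 5 appears in no bag.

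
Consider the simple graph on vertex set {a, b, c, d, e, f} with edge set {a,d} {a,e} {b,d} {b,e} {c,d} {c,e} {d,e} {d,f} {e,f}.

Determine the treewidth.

A width-2 tree decomposition is:
Bags: B1 = {b, d, e}  B2 = {a, d, e}  B3 = {c, d, e}  B4 = {d, e, f}
Tree: B1–B2, B1–B3, B1–B4
Each bag holds 3 vertices, so the decomposition has width 2, which upper-bounds the treewidth. Conversely, {d, e, f} is a clique of size 3, and the vertices of any clique must share a bag in every tree decomposition; so some bag has ≥ 3 vertices and tw(G) ≥ 2. The upper and lower bounds meet at 2, so that is the treewidth.

2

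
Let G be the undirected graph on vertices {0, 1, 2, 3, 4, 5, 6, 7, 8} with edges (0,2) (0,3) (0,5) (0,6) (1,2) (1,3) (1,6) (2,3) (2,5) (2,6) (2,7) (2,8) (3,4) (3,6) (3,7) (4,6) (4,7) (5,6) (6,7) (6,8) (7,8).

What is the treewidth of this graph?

3

A width-3 tree decomposition is:
Bags: B1 = {1, 2, 3, 6}  B2 = {0, 2, 3, 6}  B3 = {2, 3, 6, 7}  B4 = {3, 4, 6, 7}  B5 = {2, 6, 7, 8}  B6 = {0, 2, 5, 6}
Tree: B1–B2, B1–B3, B3–B4, B3–B5, B2–B6
Each bag holds 4 vertices, so the decomposition has width 3, which upper-bounds the treewidth. Conversely, {2, 6, 7, 8} is a clique of size 4, and the vertices of any clique must share a bag in every tree decomposition; so some bag has ≥ 4 vertices and tw(G) ≥ 3. Hence tw(G) = 3 exactly.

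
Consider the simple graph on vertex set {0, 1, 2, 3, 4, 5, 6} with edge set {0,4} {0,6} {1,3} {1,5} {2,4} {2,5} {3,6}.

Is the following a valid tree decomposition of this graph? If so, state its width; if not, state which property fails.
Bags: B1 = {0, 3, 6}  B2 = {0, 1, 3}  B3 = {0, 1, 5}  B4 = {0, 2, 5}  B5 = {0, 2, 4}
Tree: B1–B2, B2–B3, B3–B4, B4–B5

Checking the three conditions: (i) the bags cover all of {0, 1, 2, 3, 4, 5, 6}; (ii) for each edge, some bag contains both endpoints; (iii) the bags containing any fixed vertex form a subtree. All hold, so the decomposition is valid with width 3 − 1 = 2.

Yes; width 2.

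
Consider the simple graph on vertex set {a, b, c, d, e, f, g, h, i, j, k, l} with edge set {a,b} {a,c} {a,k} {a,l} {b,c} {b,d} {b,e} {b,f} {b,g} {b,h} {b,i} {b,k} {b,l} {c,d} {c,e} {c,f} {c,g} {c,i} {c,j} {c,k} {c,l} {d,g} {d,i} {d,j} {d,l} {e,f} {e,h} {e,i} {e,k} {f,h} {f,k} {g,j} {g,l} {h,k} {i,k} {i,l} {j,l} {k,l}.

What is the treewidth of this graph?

A width-4 tree decomposition is:
Bags: B1 = {b, c, e, i, k}  B2 = {b, c, i, k, l}  B3 = {b, c, d, i, l}  B4 = {b, c, e, f, k}  B5 = {b, c, d, g, l}  B6 = {b, e, f, h, k}  B7 = {a, b, c, k, l}  B8 = {c, d, g, j, l}
Tree: B1–B2, B2–B3, B1–B4, B3–B5, B4–B6, B2–B7, B5–B8
Each bag holds 5 vertices, so the decomposition has width 4, which upper-bounds the treewidth. Conversely, {c, d, g, j, l} is a clique of size 5, and the vertices of any clique must share a bag in every tree decomposition; so some bag has ≥ 5 vertices and tw(G) ≥ 4. Combining the bounds, tw(G) = 4.

4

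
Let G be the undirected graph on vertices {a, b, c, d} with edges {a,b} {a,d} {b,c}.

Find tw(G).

1

A width-1 tree decomposition is:
Bags: B1 = {b, c}  B2 = {a, b}  B3 = {a, d}
Tree: B1–B2, B2–B3
Every bag has size at most 2, so the width is 2 − 1 = 1 and tw(G) ≤ 1. Since G has at least one edge (e.g. c–b), it is not an edgeless graph, so tw(G) ≥ 1. Combining the bounds, tw(G) = 1.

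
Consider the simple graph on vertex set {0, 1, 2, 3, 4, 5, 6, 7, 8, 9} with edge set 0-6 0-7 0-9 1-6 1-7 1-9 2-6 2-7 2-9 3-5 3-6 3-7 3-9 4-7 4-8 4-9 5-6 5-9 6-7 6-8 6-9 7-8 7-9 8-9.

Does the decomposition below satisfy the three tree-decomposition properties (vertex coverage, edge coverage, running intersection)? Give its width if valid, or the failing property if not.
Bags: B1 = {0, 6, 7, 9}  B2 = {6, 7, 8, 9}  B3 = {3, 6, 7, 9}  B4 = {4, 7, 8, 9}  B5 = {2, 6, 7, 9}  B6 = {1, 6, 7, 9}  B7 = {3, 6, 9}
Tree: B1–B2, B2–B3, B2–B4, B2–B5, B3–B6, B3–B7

No — vertex 5 appears in no bag.

A tree decomposition must satisfy three properties: every vertex lies in some bag; for every edge, both endpoints lie together in some bag; and for every vertex, the bags containing it form a connected subtree. Here vertex 5 appears in no bag, so the decomposition is invalid.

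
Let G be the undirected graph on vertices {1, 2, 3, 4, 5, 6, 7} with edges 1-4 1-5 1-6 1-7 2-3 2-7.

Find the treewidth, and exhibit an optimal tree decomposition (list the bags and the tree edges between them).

Each bag holds 2 vertices, so the decomposition has width 1, which upper-bounds the treewidth. Any graph with an edge has treewidth ≥ 1, and G has the edge 7–2. The upper and lower bounds meet at 1, so that is the treewidth.

Treewidth 1.
One such decomposition:
Bags: B1 = {2, 7}  B2 = {2, 3}  B3 = {1, 7}  B4 = {1, 5}  B5 = {1, 6}  B6 = {1, 4}
Tree: B1–B2, B1–B3, B3–B4, B3–B5, B4–B6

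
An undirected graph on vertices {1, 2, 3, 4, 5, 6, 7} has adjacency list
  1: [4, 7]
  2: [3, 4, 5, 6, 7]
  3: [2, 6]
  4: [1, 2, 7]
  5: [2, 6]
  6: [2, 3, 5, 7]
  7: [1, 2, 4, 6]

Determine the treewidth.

2

A width-2 tree decomposition is:
Bags: B1 = {2, 6, 7}  B2 = {2, 3, 6}  B3 = {2, 5, 6}  B4 = {2, 4, 7}  B5 = {1, 4, 7}
Tree: B1–B2, B1–B3, B1–B4, B4–B5
Every bag has size at most 3, so the width is 3 − 1 = 2 and tw(G) ≤ 2. On the other hand G contains the 3-clique {1, 4, 7}. A clique must lie in a single bag of any decomposition, so no decomposition can have width below 2. The upper and lower bounds meet at 2, so that is the treewidth.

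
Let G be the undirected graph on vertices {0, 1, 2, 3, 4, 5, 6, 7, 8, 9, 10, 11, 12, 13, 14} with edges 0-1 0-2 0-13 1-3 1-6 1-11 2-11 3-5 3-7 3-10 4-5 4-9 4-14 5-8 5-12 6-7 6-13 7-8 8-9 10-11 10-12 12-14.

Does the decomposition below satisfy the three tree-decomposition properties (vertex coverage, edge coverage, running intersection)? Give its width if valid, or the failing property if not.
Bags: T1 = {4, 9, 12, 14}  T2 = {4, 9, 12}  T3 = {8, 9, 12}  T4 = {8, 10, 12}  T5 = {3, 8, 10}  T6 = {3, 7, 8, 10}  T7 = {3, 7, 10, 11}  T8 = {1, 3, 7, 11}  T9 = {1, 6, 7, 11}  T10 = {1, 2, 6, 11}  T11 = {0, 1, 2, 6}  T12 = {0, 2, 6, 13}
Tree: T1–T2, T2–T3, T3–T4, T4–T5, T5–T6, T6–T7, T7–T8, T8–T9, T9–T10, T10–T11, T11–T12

A tree decomposition must satisfy three properties: every vertex lies in some bag; for every edge, both endpoints lie together in some bag; and for every vertex, the bags containing it form a connected subtree. Here vertex 5 appears in no bag, so the decomposition is invalid.

No — vertex 5 appears in no bag.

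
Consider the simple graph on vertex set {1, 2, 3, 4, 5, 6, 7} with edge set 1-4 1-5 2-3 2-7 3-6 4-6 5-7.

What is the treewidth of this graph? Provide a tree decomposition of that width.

Each bag holds 3 vertices, so the decomposition has width 2, which upper-bounds the treewidth. For the lower bound, G contains the cycle 7–2–3–6–4–1–5–7, so G is not a forest; only forests have treewidth ≤ 1, hence tw(G) ≥ 2. Therefore the treewidth is 2.

Treewidth 2.
Bags: B1 = {2, 3, 7}  B2 = {3, 6, 7}  B3 = {4, 6, 7}  B4 = {1, 4, 7}  B5 = {1, 5, 7}
Tree: B1–B2, B2–B3, B3–B4, B4–B5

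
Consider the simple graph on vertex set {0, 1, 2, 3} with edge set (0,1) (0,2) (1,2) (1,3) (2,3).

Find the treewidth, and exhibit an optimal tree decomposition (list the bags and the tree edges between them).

Treewidth 2.
One such decomposition:
Bags: B1 = {1, 2, 3}  B2 = {0, 1, 2}
Tree: B1–B2

Each bag holds 3 vertices, so the decomposition has width 2, which upper-bounds the treewidth. On the other hand G contains the 3-clique {0, 1, 2}. A clique must lie in a single bag of any decomposition, so no decomposition can have width below 2. The upper and lower bounds meet at 2, so that is the treewidth.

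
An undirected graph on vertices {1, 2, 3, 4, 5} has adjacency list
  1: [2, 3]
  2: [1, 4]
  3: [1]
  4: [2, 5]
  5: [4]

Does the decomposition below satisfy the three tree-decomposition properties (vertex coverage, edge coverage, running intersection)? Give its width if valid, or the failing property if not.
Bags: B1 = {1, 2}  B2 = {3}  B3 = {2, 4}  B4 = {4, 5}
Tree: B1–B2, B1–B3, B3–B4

A tree decomposition must satisfy three properties: every vertex lies in some bag; for every edge, both endpoints lie together in some bag; and for every vertex, the bags containing it form a connected subtree. Here edge (1,3) lies in no bag, so the decomposition is invalid.

No — edge (1,3) lies in no bag.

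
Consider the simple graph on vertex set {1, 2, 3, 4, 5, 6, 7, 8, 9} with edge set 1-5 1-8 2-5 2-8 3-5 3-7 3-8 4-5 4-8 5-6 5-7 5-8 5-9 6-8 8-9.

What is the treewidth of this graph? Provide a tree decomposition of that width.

Treewidth 2.
One such decomposition:
Bags: B1 = {2, 5, 8}  B2 = {1, 5, 8}  B3 = {3, 5, 8}  B4 = {3, 5, 7}  B5 = {5, 8, 9}  B6 = {5, 6, 8}  B7 = {4, 5, 8}
Tree: B1–B2, B1–B3, B3–B4, B3–B5, B2–B6, B2–B7

The largest bag has 3 vertices, giving width 2; this decomposition certifies tw(G) ≤ 2. Conversely, {1, 5, 8} is a clique of size 3, and the vertices of any clique must share a bag in every tree decomposition; so some bag has ≥ 3 vertices and tw(G) ≥ 2. The upper and lower bounds meet at 2, so that is the treewidth.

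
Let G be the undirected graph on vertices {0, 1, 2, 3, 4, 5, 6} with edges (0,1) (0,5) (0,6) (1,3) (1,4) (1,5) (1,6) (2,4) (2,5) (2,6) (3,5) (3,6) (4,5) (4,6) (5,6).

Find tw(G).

3

A width-3 tree decomposition is:
Bags: B1 = {1, 4, 5, 6}  B2 = {1, 3, 5, 6}  B3 = {2, 4, 5, 6}  B4 = {0, 1, 5, 6}
Tree: B1–B2, B1–B3, B1–B4
Every bag has size at most 4, so the width is 4 − 1 = 3 and tw(G) ≤ 3. Conversely, {0, 1, 5, 6} is a clique of size 4, and the vertices of any clique must share a bag in every tree decomposition; so some bag has ≥ 4 vertices and tw(G) ≥ 3. Combining the bounds, tw(G) = 3.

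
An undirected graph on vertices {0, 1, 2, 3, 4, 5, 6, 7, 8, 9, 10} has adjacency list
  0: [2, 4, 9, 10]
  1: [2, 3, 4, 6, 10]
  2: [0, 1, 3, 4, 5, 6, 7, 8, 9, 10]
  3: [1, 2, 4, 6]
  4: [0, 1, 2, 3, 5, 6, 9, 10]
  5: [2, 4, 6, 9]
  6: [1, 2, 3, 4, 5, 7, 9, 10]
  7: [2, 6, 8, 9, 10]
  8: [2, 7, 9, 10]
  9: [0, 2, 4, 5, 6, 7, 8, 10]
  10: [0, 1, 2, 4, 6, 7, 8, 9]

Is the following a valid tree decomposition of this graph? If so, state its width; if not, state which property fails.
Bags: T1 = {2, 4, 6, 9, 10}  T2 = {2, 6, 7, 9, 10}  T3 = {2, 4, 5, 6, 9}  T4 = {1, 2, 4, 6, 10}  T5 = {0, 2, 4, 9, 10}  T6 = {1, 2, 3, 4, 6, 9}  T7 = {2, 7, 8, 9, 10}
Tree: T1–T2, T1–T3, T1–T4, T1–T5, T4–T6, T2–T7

A tree decomposition must satisfy three properties: every vertex lies in some bag; for every edge, both endpoints lie together in some bag; and for every vertex, the bags containing it form a connected subtree. Here bags containing vertex 9 are not connected in the tree, so the decomposition is invalid.

No — bags containing vertex 9 are not connected in the tree.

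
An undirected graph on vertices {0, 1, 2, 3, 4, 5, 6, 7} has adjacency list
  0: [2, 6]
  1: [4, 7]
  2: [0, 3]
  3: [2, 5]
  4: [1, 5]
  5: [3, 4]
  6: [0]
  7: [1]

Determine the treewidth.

A width-1 tree decomposition is:
Bags: B1 = {1, 7}  B2 = {1, 4}  B3 = {4, 5}  B4 = {3, 5}  B5 = {2, 3}  B6 = {0, 2}  B7 = {0, 6}
Tree: B1–B2, B2–B3, B3–B4, B4–B5, B5–B6, B6–B7
Every bag has size at most 2, so the width is 2 − 1 = 1 and tw(G) ≤ 1. Any graph with an edge has treewidth ≥ 1, and G has the edge 7–1. Therefore the treewidth is 1.

1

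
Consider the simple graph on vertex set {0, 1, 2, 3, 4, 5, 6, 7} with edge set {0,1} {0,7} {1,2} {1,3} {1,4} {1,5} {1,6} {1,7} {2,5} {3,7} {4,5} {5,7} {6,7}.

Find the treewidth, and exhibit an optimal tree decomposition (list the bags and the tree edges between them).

The largest bag has 3 vertices, giving width 2; this decomposition certifies tw(G) ≤ 2. For the lower bound, the 3 vertices {1, 2, 5} are pairwise adjacent, and any tree decomposition puts a clique entirely inside one bag — forcing width ≥ 2. Hence tw(G) = 2 exactly.

Treewidth 2.
Bags: B1 = {1, 6, 7}  B2 = {0, 1, 7}  B3 = {1, 5, 7}  B4 = {1, 2, 5}  B5 = {1, 3, 7}  B6 = {1, 4, 5}
Tree: B1–B2, B1–B3, B3–B4, B3–B5, B3–B6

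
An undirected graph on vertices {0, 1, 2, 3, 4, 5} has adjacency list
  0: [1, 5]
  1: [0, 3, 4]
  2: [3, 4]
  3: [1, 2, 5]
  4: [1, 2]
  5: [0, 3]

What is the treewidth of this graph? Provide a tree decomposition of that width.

Treewidth 2.
One such decomposition:
Bags: B1 = {2, 3, 4}  B2 = {1, 3, 4}  B3 = {1, 3, 5}  B4 = {0, 1, 5}
Tree: B1–B2, B2–B3, B3–B4

Every bag has size at most 3, so the width is 3 − 1 = 2 and tw(G) ≤ 2. For the lower bound, G contains the cycle 2–4–1–3–2, so G is not a forest; only forests have treewidth ≤ 1, hence tw(G) ≥ 2. Combining the bounds, tw(G) = 2.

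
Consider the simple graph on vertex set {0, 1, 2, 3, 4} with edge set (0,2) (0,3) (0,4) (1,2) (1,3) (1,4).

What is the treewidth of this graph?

A width-2 tree decomposition is:
Bags: B1 = {0, 1, 2}  B2 = {0, 1, 3}  B3 = {0, 1, 4}
Tree: B1–B2, B2–B3
The largest bag has 3 vertices, giving width 2; this decomposition certifies tw(G) ≤ 2. Since 1–2–0–3–1 is a cycle in G, G is not acyclic. Forests are exactly the graphs of treewidth ≤ 1, so tw(G) ≥ 2. Combining the bounds, tw(G) = 2.

2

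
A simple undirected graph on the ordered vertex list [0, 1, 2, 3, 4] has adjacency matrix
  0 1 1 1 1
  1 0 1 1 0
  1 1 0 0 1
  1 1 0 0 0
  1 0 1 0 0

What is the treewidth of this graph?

A width-2 tree decomposition is:
Bags: B1 = {0, 1, 3}  B2 = {0, 1, 2}  B3 = {0, 2, 4}
Tree: B1–B2, B2–B3
Each bag holds 3 vertices, so the decomposition has width 2, which upper-bounds the treewidth. Conversely, {0, 1, 2} is a clique of size 3, and the vertices of any clique must share a bag in every tree decomposition; so some bag has ≥ 3 vertices and tw(G) ≥ 2. Therefore the treewidth is 2.

2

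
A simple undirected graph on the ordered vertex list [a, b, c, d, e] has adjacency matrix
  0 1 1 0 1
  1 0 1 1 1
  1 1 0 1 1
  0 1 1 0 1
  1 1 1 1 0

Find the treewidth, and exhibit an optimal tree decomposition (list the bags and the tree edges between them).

Each bag holds 4 vertices, so the decomposition has width 3, which upper-bounds the treewidth. For the lower bound, the 4 vertices {b, c, d, e} are pairwise adjacent, and any tree decomposition puts a clique entirely inside one bag — forcing width ≥ 3. Therefore the treewidth is 3.

Treewidth 3.
Bags: B1 = {b, c, d, e}  B2 = {a, b, c, e}
Tree: B1–B2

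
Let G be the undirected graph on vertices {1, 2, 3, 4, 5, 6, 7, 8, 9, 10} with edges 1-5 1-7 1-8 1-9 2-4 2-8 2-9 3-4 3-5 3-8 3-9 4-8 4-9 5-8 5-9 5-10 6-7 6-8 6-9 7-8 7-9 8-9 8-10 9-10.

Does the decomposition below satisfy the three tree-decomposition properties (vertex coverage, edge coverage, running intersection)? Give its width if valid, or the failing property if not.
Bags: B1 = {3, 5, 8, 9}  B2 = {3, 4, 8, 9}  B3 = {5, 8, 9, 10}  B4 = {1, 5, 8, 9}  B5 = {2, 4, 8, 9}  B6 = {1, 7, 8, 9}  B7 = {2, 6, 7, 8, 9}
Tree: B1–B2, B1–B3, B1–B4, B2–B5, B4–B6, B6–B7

A tree decomposition must satisfy three properties: every vertex lies in some bag; for every edge, both endpoints lie together in some bag; and for every vertex, the bags containing it form a connected subtree. Here bags containing vertex 2 are not connected in the tree, so the decomposition is invalid.

No — bags containing vertex 2 are not connected in the tree.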